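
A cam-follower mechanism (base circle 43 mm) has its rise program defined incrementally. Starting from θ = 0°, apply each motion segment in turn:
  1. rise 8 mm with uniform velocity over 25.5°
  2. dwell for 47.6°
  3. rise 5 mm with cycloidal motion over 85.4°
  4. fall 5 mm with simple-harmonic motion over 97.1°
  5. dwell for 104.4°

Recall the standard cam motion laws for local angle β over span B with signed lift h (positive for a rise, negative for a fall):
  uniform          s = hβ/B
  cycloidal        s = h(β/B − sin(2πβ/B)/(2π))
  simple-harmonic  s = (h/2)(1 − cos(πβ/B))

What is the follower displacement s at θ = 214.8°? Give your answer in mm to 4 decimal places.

seg 1 [0°–25.5°] uniform, h=8: full span → s += 8 → s = 8.0000
seg 2 [25.5°–73.1°] dwell: s stays 8.0000
seg 3 [73.1°–158.5°] cycloidal, h=5: full span → s += 5 → s = 13.0000
seg 4 [158.5°–255.6°] simple-harmonic, h=-5: θ=214.8° here. β=56.3, B=97.1. -5/2·(1 − cos(π·0.5798)) = -3.1203 → s = 9.8797

9.8797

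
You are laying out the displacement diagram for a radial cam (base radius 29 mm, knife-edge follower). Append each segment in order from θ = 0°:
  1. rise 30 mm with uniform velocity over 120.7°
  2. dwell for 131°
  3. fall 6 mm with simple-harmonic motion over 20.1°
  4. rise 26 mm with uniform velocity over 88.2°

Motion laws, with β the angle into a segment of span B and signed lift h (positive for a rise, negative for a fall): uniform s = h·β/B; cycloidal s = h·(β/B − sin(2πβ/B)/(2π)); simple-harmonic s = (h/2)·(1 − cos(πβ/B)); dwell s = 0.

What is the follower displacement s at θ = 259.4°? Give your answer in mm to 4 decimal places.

seg 1 [0°–120.7°] uniform, h=30: full span → s += 30 → s = 30.0000
seg 2 [120.7°–251.7°] dwell: s stays 30.0000
seg 3 [251.7°–271.8°] simple-harmonic, h=-6: θ=259.4° here. β=7.7, B=20.1. -6/2·(1 − cos(π·0.3831)) = -1.9227 → s = 28.0773

28.0773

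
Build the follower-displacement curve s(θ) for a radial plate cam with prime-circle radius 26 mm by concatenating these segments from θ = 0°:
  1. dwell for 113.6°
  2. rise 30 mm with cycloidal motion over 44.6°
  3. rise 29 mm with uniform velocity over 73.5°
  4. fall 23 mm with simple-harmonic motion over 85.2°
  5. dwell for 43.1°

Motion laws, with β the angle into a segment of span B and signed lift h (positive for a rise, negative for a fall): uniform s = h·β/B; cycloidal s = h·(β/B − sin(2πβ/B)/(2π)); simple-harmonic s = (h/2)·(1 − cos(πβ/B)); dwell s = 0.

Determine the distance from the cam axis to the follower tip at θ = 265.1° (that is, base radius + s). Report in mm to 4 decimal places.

seg 1 [0°–113.6°] dwell: s stays 0.0000
seg 2 [113.6°–158.2°] cycloidal, h=30: full span → s += 30 → s = 30.0000
seg 3 [158.2°–231.7°] uniform, h=29: full span → s += 29 → s = 59.0000
seg 4 [231.7°–316.9°] simple-harmonic, h=-23: θ=265.1° here. β=33.4, B=85.2. -23/2·(1 − cos(π·0.3920)) = -7.6732 → s = 51.3268
radial distance = base radius + s = 26 + 51.3268 = 77.3268

77.3268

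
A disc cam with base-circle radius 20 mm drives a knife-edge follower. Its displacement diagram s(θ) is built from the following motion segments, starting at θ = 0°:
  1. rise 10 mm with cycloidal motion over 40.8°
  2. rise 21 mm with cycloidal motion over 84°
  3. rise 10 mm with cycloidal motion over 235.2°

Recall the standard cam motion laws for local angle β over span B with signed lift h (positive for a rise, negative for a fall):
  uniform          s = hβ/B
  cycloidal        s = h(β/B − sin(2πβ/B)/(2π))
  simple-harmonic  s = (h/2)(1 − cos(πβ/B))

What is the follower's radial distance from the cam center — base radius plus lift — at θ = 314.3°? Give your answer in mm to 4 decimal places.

seg 1 [0°–40.8°] cycloidal, h=10: full span → s += 10 → s = 10.0000
seg 2 [40.8°–124.8°] cycloidal, h=21: full span → s += 21 → s = 31.0000
seg 3 [124.8°–360°] cycloidal, h=10: θ=314.3° here. β=189.5, B=235.2. 10·(0.8057 − sin(2π·0.8057)/(2π)) = 9.5521 → s = 40.5521
radial distance = base radius + s = 20 + 40.5521 = 60.5521

60.5521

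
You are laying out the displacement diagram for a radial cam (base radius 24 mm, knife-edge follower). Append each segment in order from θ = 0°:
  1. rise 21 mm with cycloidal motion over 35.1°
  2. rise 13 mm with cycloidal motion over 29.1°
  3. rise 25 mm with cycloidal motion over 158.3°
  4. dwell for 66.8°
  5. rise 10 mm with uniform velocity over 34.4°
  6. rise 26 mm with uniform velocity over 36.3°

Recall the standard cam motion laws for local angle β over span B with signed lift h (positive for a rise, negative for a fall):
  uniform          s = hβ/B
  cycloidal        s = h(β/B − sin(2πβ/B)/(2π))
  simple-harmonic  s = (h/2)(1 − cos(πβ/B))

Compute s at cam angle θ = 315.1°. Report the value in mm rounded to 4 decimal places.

seg 1 [0°–35.1°] cycloidal, h=21: full span → s += 21 → s = 21.0000
seg 2 [35.1°–64.2°] cycloidal, h=13: full span → s += 13 → s = 34.0000
seg 3 [64.2°–222.5°] cycloidal, h=25: full span → s += 25 → s = 59.0000
seg 4 [222.5°–289.3°] dwell: s stays 59.0000
seg 5 [289.3°–323.7°] uniform, h=10: θ=315.1° here. β=25.8, B=34.4. 10·25.8/34.4 = 7.5000 → s = 66.5000

66.5000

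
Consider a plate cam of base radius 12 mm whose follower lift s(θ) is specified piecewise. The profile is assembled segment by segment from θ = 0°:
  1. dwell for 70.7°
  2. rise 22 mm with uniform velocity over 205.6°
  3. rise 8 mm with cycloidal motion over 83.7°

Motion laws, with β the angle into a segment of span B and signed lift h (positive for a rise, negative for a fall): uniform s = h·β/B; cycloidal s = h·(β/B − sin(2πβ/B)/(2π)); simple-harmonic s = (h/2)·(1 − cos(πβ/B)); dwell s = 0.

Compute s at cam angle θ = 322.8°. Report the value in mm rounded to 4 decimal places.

seg 1 [0°–70.7°] dwell: s stays 0.0000
seg 2 [70.7°–276.3°] uniform, h=22: full span → s += 22 → s = 22.0000
seg 3 [276.3°–360°] cycloidal, h=8: θ=322.8° here. β=46.5, B=83.7. 8·(0.5556 − sin(2π·0.5556)/(2π)) = 4.8799 → s = 26.8799

26.8799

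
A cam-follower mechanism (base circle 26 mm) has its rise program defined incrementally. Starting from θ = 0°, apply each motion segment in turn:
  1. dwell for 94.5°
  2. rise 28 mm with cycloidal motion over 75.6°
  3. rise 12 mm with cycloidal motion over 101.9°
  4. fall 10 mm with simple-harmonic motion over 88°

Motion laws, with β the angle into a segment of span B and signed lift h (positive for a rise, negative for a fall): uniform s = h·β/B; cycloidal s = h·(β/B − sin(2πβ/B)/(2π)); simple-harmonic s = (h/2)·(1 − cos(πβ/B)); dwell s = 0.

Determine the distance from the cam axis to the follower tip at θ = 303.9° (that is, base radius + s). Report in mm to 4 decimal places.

seg 1 [0°–94.5°] dwell: s stays 0.0000
seg 2 [94.5°–170.1°] cycloidal, h=28: full span → s += 28 → s = 28.0000
seg 3 [170.1°–272°] cycloidal, h=12: full span → s += 12 → s = 40.0000
seg 4 [272°–360°] simple-harmonic, h=-10: θ=303.9° here. β=31.9, B=88. -10/2·(1 − cos(π·0.3625)) = -2.9067 → s = 37.0933
radial distance = base radius + s = 26 + 37.0933 = 63.0933

63.0933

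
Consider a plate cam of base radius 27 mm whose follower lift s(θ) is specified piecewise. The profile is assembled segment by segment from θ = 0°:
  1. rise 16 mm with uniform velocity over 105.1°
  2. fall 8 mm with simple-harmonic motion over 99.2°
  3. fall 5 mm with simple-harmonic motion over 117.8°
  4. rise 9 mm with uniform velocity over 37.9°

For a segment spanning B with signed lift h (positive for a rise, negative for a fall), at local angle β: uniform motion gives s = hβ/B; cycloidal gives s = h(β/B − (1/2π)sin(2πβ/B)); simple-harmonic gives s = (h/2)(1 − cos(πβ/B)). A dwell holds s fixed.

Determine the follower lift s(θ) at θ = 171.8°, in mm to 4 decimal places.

seg 1 [0°–105.1°] uniform, h=16: full span → s += 16 → s = 16.0000
seg 2 [105.1°–204.3°] simple-harmonic, h=-8: θ=171.8° here. β=66.7, B=99.2. -8/2·(1 − cos(π·0.6724)) = -6.0618 → s = 9.9382

9.9382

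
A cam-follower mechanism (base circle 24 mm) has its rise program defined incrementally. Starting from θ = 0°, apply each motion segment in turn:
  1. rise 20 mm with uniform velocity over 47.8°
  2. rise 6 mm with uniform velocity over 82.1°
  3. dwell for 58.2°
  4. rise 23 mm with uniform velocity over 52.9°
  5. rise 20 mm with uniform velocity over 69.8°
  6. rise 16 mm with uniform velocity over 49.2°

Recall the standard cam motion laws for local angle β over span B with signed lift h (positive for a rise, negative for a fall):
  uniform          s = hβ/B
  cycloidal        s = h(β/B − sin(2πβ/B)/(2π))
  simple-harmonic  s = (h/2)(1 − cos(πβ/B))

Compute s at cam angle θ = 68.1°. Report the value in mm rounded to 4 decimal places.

seg 1 [0°–47.8°] uniform, h=20: full span → s += 20 → s = 20.0000
seg 2 [47.8°–129.9°] uniform, h=6: θ=68.1° here. β=20.3, B=82.1. 6·20.3/82.1 = 1.4836 → s = 21.4836

21.4836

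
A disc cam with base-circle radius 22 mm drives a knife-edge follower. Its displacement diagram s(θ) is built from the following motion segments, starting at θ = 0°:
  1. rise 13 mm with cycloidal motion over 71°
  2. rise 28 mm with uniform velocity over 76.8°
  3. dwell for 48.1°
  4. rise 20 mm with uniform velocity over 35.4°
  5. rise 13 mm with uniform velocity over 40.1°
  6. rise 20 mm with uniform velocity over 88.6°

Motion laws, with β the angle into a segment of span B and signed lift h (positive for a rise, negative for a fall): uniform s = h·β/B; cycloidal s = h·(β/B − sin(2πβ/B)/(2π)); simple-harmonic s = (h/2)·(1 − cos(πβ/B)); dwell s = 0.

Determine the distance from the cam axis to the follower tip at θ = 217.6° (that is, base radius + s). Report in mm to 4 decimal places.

seg 1 [0°–71°] cycloidal, h=13: full span → s += 13 → s = 13.0000
seg 2 [71°–147.8°] uniform, h=28: full span → s += 28 → s = 41.0000
seg 3 [147.8°–195.9°] dwell: s stays 41.0000
seg 4 [195.9°–231.3°] uniform, h=20: θ=217.6° here. β=21.7, B=35.4. 20·21.7/35.4 = 12.2599 → s = 53.2599
radial distance = base radius + s = 22 + 53.2599 = 75.2599

75.2599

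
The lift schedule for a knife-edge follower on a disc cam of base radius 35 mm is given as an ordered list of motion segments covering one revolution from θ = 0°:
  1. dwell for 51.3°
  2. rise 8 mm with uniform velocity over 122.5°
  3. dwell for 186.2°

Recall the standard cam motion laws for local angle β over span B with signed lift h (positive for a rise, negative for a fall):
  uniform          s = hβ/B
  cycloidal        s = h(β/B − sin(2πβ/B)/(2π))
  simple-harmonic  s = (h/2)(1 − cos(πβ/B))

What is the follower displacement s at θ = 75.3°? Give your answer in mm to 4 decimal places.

seg 1 [0°–51.3°] dwell: s stays 0.0000
seg 2 [51.3°–173.8°] uniform, h=8: θ=75.3° here. β=24, B=122.5. 8·24/122.5 = 1.5673 → s = 1.5673

1.5673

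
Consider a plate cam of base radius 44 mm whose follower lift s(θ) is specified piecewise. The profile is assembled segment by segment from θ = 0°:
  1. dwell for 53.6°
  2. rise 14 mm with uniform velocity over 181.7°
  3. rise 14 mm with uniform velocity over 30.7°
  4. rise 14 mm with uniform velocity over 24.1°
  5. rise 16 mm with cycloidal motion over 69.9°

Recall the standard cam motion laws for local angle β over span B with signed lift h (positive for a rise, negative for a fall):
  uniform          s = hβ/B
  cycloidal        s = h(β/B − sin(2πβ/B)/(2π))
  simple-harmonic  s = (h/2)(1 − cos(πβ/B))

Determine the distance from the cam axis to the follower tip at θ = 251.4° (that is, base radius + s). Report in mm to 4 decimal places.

seg 1 [0°–53.6°] dwell: s stays 0.0000
seg 2 [53.6°–235.3°] uniform, h=14: full span → s += 14 → s = 14.0000
seg 3 [235.3°–266°] uniform, h=14: θ=251.4° here. β=16.1, B=30.7. 14·16.1/30.7 = 7.3420 → s = 21.3420
radial distance = base radius + s = 44 + 21.3420 = 65.3420

65.3420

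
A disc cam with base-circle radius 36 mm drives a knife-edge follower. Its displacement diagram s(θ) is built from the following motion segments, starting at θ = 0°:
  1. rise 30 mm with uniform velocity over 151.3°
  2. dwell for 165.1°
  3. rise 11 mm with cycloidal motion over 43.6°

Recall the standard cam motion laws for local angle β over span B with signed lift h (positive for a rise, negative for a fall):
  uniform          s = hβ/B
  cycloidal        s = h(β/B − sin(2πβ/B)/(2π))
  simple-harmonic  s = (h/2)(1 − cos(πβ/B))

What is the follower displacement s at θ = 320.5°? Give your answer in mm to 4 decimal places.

seg 1 [0°–151.3°] uniform, h=30: full span → s += 30 → s = 30.0000
seg 2 [151.3°–316.4°] dwell: s stays 30.0000
seg 3 [316.4°–360°] cycloidal, h=11: θ=320.5° here. β=4.1, B=43.6. 11·(0.0940 − sin(2π·0.0940)/(2π)) = 0.0591 → s = 30.0591

30.0591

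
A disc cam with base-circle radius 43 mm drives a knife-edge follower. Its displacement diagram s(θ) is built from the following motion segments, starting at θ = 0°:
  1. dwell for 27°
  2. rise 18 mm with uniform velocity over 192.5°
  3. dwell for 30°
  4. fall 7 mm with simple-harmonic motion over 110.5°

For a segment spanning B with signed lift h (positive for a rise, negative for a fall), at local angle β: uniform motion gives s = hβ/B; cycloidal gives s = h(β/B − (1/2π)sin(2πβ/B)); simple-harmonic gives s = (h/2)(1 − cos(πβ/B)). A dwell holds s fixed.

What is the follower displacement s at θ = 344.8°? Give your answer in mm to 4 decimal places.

seg 1 [0°–27°] dwell: s stays 0.0000
seg 2 [27°–219.5°] uniform, h=18: full span → s += 18 → s = 18.0000
seg 3 [219.5°–249.5°] dwell: s stays 18.0000
seg 4 [249.5°–360°] simple-harmonic, h=-7: θ=344.8° here. β=95.3, B=110.5. -7/2·(1 − cos(π·0.8624)) = -6.6782 → s = 11.3218

11.3218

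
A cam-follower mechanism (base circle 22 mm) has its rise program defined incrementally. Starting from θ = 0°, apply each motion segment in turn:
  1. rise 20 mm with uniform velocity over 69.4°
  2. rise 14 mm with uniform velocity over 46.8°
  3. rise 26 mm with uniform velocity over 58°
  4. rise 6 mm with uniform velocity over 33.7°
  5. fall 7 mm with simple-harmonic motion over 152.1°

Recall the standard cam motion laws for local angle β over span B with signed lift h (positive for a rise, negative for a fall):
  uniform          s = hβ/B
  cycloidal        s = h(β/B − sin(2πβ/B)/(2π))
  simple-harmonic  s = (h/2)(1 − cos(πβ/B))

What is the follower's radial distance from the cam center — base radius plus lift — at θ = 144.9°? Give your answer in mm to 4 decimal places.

seg 1 [0°–69.4°] uniform, h=20: full span → s += 20 → s = 20.0000
seg 2 [69.4°–116.2°] uniform, h=14: full span → s += 14 → s = 34.0000
seg 3 [116.2°–174.2°] uniform, h=26: θ=144.9° here. β=28.7, B=58. 26·28.7/58 = 12.8655 → s = 46.8655
radial distance = base radius + s = 22 + 46.8655 = 68.8655

68.8655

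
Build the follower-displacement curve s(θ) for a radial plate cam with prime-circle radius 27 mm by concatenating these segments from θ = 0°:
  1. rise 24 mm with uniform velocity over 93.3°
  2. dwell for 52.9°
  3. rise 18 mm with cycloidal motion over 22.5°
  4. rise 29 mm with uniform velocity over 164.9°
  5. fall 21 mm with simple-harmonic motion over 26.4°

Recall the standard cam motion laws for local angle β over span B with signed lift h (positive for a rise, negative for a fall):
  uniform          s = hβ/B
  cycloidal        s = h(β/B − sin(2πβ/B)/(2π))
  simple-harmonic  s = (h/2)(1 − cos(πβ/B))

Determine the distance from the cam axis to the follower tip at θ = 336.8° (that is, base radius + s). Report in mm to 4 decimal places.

seg 1 [0°–93.3°] uniform, h=24: full span → s += 24 → s = 24.0000
seg 2 [93.3°–146.2°] dwell: s stays 24.0000
seg 3 [146.2°–168.7°] cycloidal, h=18: full span → s += 18 → s = 42.0000
seg 4 [168.7°–333.6°] uniform, h=29: full span → s += 29 → s = 71.0000
seg 5 [333.6°–360°] simple-harmonic, h=-21: θ=336.8° here. β=3.2, B=26.4. -21/2·(1 − cos(π·0.1212)) = -0.7521 → s = 70.2479
radial distance = base radius + s = 27 + 70.2479 = 97.2479

97.2479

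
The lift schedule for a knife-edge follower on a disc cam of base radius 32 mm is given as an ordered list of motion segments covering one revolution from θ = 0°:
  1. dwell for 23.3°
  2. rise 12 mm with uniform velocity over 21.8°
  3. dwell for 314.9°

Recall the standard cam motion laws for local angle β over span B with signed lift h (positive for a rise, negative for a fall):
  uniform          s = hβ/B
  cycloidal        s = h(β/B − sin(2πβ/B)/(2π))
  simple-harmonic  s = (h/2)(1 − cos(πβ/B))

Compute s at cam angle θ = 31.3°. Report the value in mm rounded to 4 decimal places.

seg 1 [0°–23.3°] dwell: s stays 0.0000
seg 2 [23.3°–45.1°] uniform, h=12: θ=31.3° here. β=8, B=21.8. 12·8/21.8 = 4.4037 → s = 4.4037

4.4037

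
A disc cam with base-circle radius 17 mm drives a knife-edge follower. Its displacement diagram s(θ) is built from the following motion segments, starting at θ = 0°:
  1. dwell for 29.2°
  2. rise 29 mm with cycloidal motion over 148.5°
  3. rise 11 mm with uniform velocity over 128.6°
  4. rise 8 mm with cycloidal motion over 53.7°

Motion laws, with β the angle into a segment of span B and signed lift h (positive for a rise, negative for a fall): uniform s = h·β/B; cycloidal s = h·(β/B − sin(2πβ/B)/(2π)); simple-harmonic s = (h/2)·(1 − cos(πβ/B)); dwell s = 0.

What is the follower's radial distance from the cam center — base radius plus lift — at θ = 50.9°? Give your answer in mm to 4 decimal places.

seg 1 [0°–29.2°] dwell: s stays 0.0000
seg 2 [29.2°–177.7°] cycloidal, h=29: θ=50.9° here. β=21.7, B=148.5. 29·(0.1461 − sin(2π·0.1461)/(2π)) = 0.5708 → s = 0.5708
radial distance = base radius + s = 17 + 0.5708 = 17.5708

17.5708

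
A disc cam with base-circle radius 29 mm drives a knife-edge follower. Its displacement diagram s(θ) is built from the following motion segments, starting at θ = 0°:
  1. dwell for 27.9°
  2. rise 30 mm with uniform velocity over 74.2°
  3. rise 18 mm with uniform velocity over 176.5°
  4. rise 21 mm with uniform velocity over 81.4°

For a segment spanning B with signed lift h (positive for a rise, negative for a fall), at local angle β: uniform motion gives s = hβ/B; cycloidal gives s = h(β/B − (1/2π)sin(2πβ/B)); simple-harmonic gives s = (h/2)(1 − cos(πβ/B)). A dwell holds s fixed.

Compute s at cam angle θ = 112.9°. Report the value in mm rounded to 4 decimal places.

seg 1 [0°–27.9°] dwell: s stays 0.0000
seg 2 [27.9°–102.1°] uniform, h=30: full span → s += 30 → s = 30.0000
seg 3 [102.1°–278.6°] uniform, h=18: θ=112.9° here. β=10.8, B=176.5. 18·10.8/176.5 = 1.1014 → s = 31.1014

31.1014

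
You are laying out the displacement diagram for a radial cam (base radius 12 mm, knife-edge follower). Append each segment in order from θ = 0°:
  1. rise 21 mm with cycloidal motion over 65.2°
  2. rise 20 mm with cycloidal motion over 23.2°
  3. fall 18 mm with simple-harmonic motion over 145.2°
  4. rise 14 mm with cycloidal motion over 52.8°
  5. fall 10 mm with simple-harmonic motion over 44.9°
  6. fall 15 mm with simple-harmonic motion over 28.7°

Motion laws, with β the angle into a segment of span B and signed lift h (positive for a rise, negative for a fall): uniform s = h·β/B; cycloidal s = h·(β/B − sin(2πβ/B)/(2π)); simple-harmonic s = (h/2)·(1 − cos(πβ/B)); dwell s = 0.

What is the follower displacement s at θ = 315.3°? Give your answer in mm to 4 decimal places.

seg 1 [0°–65.2°] cycloidal, h=21: full span → s += 21 → s = 21.0000
seg 2 [65.2°–88.4°] cycloidal, h=20: full span → s += 20 → s = 41.0000
seg 3 [88.4°–233.6°] simple-harmonic, h=-18: full span → s += -18 → s = 23.0000
seg 4 [233.6°–286.4°] cycloidal, h=14: full span → s += 14 → s = 37.0000
seg 5 [286.4°–331.3°] simple-harmonic, h=-10: θ=315.3° here. β=28.9, B=44.9. -10/2·(1 − cos(π·0.6437)) = -7.1807 → s = 29.8193

29.8193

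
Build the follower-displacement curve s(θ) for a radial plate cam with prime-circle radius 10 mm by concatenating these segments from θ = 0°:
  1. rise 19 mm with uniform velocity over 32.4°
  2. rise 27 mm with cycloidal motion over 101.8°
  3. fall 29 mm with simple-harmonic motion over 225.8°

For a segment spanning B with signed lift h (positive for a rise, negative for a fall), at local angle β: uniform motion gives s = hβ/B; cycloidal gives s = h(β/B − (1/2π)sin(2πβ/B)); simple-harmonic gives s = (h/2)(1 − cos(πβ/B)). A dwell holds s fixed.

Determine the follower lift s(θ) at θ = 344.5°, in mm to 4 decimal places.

seg 1 [0°–32.4°] uniform, h=19: full span → s += 19 → s = 19.0000
seg 2 [32.4°–134.2°] cycloidal, h=27: full span → s += 27 → s = 46.0000
seg 3 [134.2°–360°] simple-harmonic, h=-29: θ=344.5° here. β=210.3, B=225.8. -29/2·(1 − cos(π·0.9314)) = -28.6641 → s = 17.3359

17.3359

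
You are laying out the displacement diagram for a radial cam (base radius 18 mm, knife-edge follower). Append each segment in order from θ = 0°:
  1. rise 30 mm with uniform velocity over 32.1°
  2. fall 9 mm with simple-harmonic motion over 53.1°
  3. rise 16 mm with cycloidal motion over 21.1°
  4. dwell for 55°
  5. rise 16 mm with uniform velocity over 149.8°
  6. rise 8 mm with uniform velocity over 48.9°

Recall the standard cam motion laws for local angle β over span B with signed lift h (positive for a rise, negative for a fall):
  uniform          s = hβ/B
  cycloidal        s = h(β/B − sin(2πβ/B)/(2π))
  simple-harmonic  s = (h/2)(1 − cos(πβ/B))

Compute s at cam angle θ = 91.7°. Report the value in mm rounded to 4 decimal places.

seg 1 [0°–32.1°] uniform, h=30: full span → s += 30 → s = 30.0000
seg 2 [32.1°–85.2°] simple-harmonic, h=-9: full span → s += -9 → s = 21.0000
seg 3 [85.2°–106.3°] cycloidal, h=16: θ=91.7° here. β=6.5, B=21.1. 16·(0.3081 − sin(2π·0.3081)/(2π)) = 2.5500 → s = 23.5500

23.5500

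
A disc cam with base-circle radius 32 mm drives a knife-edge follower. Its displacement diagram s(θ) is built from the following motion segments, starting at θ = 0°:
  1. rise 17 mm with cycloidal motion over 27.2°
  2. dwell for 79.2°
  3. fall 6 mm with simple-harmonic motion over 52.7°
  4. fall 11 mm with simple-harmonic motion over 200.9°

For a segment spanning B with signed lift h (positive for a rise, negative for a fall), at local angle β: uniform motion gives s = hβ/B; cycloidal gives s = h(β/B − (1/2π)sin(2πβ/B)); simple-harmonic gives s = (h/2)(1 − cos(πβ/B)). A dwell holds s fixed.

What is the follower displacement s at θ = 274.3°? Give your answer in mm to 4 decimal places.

seg 1 [0°–27.2°] cycloidal, h=17: full span → s += 17 → s = 17.0000
seg 2 [27.2°–106.4°] dwell: s stays 17.0000
seg 3 [106.4°–159.1°] simple-harmonic, h=-6: full span → s += -6 → s = 11.0000
seg 4 [159.1°–360°] simple-harmonic, h=-11: θ=274.3° here. β=115.2, B=200.9. -11/2·(1 − cos(π·0.5734)) = -6.7574 → s = 4.2426

4.2426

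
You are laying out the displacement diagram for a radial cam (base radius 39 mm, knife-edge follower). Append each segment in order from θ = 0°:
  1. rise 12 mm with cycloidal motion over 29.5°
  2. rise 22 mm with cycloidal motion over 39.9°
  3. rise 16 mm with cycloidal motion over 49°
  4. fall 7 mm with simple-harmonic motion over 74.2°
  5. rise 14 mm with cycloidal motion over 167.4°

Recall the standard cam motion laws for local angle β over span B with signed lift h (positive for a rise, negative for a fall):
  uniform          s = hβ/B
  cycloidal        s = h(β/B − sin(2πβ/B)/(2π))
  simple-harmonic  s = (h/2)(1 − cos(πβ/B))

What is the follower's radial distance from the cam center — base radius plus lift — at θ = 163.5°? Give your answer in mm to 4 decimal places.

seg 1 [0°–29.5°] cycloidal, h=12: full span → s += 12 → s = 12.0000
seg 2 [29.5°–69.4°] cycloidal, h=22: full span → s += 22 → s = 34.0000
seg 3 [69.4°–118.4°] cycloidal, h=16: full span → s += 16 → s = 50.0000
seg 4 [118.4°–192.6°] simple-harmonic, h=-7: θ=163.5° here. β=45.1, B=74.2. -7/2·(1 − cos(π·0.6078)) = -4.6630 → s = 45.3370
radial distance = base radius + s = 39 + 45.3370 = 84.3370

84.3370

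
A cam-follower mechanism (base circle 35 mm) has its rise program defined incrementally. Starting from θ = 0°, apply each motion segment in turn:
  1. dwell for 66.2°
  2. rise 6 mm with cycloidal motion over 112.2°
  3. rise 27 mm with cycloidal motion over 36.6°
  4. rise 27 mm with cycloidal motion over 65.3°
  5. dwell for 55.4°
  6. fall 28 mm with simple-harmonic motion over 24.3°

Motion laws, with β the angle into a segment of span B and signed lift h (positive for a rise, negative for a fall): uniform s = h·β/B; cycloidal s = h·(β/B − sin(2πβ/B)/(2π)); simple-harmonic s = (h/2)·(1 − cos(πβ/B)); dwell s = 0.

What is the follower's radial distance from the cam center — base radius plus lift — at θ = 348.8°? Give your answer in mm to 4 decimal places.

seg 1 [0°–66.2°] dwell: s stays 0.0000
seg 2 [66.2°–178.4°] cycloidal, h=6: full span → s += 6 → s = 6.0000
seg 3 [178.4°–215°] cycloidal, h=27: full span → s += 27 → s = 33.0000
seg 4 [215°–280.3°] cycloidal, h=27: full span → s += 27 → s = 60.0000
seg 5 [280.3°–335.7°] dwell: s stays 60.0000
seg 6 [335.7°–360°] simple-harmonic, h=-28: θ=348.8° here. β=13.1, B=24.3. -28/2·(1 − cos(π·0.5391)) = -15.7152 → s = 44.2848
radial distance = base radius + s = 35 + 44.2848 = 79.2848

79.2848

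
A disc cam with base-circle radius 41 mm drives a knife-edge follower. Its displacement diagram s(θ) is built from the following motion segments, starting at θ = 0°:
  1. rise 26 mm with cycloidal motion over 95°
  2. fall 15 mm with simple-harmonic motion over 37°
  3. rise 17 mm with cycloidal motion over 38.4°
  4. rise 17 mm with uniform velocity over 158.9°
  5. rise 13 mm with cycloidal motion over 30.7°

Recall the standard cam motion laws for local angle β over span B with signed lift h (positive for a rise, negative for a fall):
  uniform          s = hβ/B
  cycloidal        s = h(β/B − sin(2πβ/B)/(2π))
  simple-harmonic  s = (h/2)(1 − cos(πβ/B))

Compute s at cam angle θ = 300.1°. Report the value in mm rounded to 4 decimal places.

seg 1 [0°–95°] cycloidal, h=26: full span → s += 26 → s = 26.0000
seg 2 [95°–132°] simple-harmonic, h=-15: full span → s += -15 → s = 11.0000
seg 3 [132°–170.4°] cycloidal, h=17: full span → s += 17 → s = 28.0000
seg 4 [170.4°–329.3°] uniform, h=17: θ=300.1° here. β=129.7, B=158.9. 17·129.7/158.9 = 13.8760 → s = 41.8760

41.8760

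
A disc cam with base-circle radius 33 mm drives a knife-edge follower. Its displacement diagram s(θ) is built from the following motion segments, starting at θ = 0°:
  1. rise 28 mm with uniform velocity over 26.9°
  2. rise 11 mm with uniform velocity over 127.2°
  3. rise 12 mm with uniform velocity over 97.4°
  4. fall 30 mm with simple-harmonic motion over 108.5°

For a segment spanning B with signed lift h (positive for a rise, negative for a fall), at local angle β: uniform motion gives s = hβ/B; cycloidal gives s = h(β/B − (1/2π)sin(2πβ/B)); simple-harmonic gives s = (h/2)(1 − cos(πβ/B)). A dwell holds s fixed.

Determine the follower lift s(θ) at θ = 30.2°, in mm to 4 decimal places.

seg 1 [0°–26.9°] uniform, h=28: full span → s += 28 → s = 28.0000
seg 2 [26.9°–154.1°] uniform, h=11: θ=30.2° here. β=3.3, B=127.2. 11·3.3/127.2 = 0.2854 → s = 28.2854

28.2854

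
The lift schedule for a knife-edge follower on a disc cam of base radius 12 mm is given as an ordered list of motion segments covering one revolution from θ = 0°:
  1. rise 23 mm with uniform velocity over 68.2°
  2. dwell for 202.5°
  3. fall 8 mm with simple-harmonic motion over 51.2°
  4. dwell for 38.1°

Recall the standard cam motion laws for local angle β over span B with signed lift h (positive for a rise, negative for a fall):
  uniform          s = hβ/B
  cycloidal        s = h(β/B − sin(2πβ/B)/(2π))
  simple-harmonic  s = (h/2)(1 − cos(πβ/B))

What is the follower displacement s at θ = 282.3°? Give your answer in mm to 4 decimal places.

seg 1 [0°–68.2°] uniform, h=23: full span → s += 23 → s = 23.0000
seg 2 [68.2°–270.7°] dwell: s stays 23.0000
seg 3 [270.7°–321.9°] simple-harmonic, h=-8: θ=282.3° here. β=11.6, B=51.2. -8/2·(1 − cos(π·0.2266)) = -0.9712 → s = 22.0288

22.0288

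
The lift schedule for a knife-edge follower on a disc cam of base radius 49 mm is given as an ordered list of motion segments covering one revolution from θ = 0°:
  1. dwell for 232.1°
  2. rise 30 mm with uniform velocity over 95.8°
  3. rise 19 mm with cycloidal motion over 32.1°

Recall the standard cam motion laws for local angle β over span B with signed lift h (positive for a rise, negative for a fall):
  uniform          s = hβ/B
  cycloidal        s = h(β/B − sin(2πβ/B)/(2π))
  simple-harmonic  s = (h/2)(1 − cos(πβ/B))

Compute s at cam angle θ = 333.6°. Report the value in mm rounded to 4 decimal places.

seg 1 [0°–232.1°] dwell: s stays 0.0000
seg 2 [232.1°–327.9°] uniform, h=30: full span → s += 30 → s = 30.0000
seg 3 [327.9°–360°] cycloidal, h=19: θ=333.6° here. β=5.7, B=32.1. 19·(0.1776 − sin(2π·0.1776)/(2π)) = 0.6577 → s = 30.6577

30.6577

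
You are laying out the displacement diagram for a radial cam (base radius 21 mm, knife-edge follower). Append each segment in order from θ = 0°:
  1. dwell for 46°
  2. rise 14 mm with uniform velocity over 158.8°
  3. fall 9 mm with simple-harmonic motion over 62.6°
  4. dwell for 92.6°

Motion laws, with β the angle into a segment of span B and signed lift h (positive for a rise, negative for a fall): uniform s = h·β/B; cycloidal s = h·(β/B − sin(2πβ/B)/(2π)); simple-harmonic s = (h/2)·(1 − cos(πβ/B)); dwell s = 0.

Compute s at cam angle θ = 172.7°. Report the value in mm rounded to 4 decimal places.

seg 1 [0°–46°] dwell: s stays 0.0000
seg 2 [46°–204.8°] uniform, h=14: θ=172.7° here. β=126.7, B=158.8. 14·126.7/158.8 = 11.1700 → s = 11.1700

11.1700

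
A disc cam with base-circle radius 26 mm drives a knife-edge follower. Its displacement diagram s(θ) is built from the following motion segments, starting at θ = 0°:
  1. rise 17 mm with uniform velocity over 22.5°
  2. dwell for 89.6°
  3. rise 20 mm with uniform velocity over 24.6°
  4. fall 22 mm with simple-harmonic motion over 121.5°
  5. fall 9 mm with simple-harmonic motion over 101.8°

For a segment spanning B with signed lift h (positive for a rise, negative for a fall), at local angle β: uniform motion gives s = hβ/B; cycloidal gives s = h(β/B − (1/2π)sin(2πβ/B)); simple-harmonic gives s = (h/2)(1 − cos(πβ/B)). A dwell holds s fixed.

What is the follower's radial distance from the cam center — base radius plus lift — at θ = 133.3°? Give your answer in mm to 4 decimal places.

seg 1 [0°–22.5°] uniform, h=17: full span → s += 17 → s = 17.0000
seg 2 [22.5°–112.1°] dwell: s stays 17.0000
seg 3 [112.1°–136.7°] uniform, h=20: θ=133.3° here. β=21.2, B=24.6. 20·21.2/24.6 = 17.2358 → s = 34.2358
radial distance = base radius + s = 26 + 34.2358 = 60.2358

60.2358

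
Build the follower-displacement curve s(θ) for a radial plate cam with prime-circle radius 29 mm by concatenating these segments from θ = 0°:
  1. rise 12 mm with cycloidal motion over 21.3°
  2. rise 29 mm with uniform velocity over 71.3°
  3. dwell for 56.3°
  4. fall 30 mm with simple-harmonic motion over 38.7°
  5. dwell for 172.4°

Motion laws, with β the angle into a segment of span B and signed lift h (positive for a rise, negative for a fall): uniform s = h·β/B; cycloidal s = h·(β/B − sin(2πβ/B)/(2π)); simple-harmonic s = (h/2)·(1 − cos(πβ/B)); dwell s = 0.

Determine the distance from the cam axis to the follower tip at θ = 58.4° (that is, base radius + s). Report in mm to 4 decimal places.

seg 1 [0°–21.3°] cycloidal, h=12: full span → s += 12 → s = 12.0000
seg 2 [21.3°–92.6°] uniform, h=29: θ=58.4° here. β=37.1, B=71.3. 29·37.1/71.3 = 15.0898 → s = 27.0898
radial distance = base radius + s = 29 + 27.0898 = 56.0898

56.0898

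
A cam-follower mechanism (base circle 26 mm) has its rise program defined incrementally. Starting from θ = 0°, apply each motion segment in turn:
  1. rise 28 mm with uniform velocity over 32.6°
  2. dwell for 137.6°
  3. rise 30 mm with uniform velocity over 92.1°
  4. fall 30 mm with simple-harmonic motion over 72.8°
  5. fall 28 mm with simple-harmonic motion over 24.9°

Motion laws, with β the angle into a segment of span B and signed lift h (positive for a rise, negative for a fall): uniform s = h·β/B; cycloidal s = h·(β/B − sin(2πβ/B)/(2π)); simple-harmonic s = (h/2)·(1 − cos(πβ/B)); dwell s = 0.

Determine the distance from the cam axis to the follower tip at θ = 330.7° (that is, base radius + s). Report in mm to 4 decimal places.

seg 1 [0°–32.6°] uniform, h=28: full span → s += 28 → s = 28.0000
seg 2 [32.6°–170.2°] dwell: s stays 28.0000
seg 3 [170.2°–262.3°] uniform, h=30: full span → s += 30 → s = 58.0000
seg 4 [262.3°–335.1°] simple-harmonic, h=-30: θ=330.7° here. β=68.4, B=72.8. -30/2·(1 − cos(π·0.9396)) = -29.7304 → s = 28.2696
radial distance = base radius + s = 26 + 28.2696 = 54.2696

54.2696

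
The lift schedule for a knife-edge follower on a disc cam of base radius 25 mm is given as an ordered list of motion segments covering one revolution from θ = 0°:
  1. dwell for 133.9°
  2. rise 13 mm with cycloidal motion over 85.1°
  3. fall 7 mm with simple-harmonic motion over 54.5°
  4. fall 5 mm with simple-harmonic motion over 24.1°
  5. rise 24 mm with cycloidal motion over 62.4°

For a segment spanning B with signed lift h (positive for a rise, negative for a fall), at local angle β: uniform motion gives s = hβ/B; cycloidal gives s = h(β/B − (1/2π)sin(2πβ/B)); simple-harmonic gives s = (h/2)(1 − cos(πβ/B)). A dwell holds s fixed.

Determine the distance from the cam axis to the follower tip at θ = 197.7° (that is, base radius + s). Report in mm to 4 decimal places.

seg 1 [0°–133.9°] dwell: s stays 0.0000
seg 2 [133.9°–219°] cycloidal, h=13: θ=197.7° here. β=63.8, B=85.1. 13·(0.7497 − sin(2π·0.7497)/(2π)) = 11.8152 → s = 11.8152
radial distance = base radius + s = 25 + 11.8152 = 36.8152

36.8152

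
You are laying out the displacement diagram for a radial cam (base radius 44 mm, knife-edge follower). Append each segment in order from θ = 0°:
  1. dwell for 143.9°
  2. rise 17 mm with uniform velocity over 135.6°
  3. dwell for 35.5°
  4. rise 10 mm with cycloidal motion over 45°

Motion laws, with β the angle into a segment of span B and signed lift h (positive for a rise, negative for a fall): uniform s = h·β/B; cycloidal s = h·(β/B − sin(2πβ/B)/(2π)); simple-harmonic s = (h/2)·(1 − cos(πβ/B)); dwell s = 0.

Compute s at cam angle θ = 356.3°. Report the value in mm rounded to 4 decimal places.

seg 1 [0°–143.9°] dwell: s stays 0.0000
seg 2 [143.9°–279.5°] uniform, h=17: full span → s += 17 → s = 17.0000
seg 3 [279.5°–315°] dwell: s stays 17.0000
seg 4 [315°–360°] cycloidal, h=10: θ=356.3° here. β=41.3, B=45. 10·(0.9178 − sin(2π·0.9178)/(2π)) = 9.9639 → s = 26.9639

26.9639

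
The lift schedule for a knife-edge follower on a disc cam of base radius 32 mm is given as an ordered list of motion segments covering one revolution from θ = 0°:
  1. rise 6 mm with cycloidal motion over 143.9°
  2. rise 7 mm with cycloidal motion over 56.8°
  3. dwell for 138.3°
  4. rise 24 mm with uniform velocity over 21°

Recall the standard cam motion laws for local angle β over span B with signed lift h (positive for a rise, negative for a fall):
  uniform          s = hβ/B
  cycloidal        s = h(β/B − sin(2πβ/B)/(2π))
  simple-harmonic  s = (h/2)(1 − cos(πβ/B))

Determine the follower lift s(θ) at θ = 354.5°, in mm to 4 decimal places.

seg 1 [0°–143.9°] cycloidal, h=6: full span → s += 6 → s = 6.0000
seg 2 [143.9°–200.7°] cycloidal, h=7: full span → s += 7 → s = 13.0000
seg 3 [200.7°–339°] dwell: s stays 13.0000
seg 4 [339°–360°] uniform, h=24: θ=354.5° here. β=15.5, B=21. 24·15.5/21 = 17.7143 → s = 30.7143

30.7143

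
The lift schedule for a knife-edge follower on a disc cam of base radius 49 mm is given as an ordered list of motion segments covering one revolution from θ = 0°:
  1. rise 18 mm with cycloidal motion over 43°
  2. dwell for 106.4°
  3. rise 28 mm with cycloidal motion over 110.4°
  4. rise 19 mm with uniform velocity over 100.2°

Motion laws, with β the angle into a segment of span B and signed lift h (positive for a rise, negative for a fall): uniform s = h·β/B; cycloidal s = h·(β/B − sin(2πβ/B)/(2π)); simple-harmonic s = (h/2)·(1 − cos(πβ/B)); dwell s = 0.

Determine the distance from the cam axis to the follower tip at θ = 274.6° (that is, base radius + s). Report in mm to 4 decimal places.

seg 1 [0°–43°] cycloidal, h=18: full span → s += 18 → s = 18.0000
seg 2 [43°–149.4°] dwell: s stays 18.0000
seg 3 [149.4°–259.8°] cycloidal, h=28: full span → s += 28 → s = 46.0000
seg 4 [259.8°–360°] uniform, h=19: θ=274.6° here. β=14.8, B=100.2. 19·14.8/100.2 = 2.8064 → s = 48.8064
radial distance = base radius + s = 49 + 48.8064 = 97.8064

97.8064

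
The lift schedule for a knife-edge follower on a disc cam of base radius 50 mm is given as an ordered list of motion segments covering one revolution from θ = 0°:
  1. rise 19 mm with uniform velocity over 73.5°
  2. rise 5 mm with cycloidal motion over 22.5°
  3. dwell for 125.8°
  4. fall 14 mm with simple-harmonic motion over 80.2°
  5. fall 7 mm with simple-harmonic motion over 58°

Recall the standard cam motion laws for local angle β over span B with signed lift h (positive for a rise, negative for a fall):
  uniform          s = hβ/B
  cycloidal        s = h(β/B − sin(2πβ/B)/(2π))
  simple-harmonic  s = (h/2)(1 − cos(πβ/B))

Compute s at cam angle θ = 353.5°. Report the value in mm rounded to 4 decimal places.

seg 1 [0°–73.5°] uniform, h=19: full span → s += 19 → s = 19.0000
seg 2 [73.5°–96°] cycloidal, h=5: full span → s += 5 → s = 24.0000
seg 3 [96°–221.8°] dwell: s stays 24.0000
seg 4 [221.8°–302°] simple-harmonic, h=-14: full span → s += -14 → s = 10.0000
seg 5 [302°–360°] simple-harmonic, h=-7: θ=353.5° here. β=51.5, B=58. -7/2·(1 − cos(π·0.8879)) = -6.7853 → s = 3.2147

3.2147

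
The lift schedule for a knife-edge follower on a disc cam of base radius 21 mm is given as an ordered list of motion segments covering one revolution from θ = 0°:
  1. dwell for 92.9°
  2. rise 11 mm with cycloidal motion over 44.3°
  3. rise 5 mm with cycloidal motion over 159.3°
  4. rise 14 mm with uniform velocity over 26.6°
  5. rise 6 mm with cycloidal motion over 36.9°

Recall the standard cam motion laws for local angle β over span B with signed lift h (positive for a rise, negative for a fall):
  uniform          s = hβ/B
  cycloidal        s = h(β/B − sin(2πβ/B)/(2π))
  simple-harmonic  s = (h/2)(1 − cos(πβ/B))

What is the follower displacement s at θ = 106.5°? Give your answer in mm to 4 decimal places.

seg 1 [0°–92.9°] dwell: s stays 0.0000
seg 2 [92.9°–137.2°] cycloidal, h=11: θ=106.5° here. β=13.6, B=44.3. 11·(0.3070 − sin(2π·0.3070)/(2π)) = 1.7373 → s = 1.7373

1.7373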